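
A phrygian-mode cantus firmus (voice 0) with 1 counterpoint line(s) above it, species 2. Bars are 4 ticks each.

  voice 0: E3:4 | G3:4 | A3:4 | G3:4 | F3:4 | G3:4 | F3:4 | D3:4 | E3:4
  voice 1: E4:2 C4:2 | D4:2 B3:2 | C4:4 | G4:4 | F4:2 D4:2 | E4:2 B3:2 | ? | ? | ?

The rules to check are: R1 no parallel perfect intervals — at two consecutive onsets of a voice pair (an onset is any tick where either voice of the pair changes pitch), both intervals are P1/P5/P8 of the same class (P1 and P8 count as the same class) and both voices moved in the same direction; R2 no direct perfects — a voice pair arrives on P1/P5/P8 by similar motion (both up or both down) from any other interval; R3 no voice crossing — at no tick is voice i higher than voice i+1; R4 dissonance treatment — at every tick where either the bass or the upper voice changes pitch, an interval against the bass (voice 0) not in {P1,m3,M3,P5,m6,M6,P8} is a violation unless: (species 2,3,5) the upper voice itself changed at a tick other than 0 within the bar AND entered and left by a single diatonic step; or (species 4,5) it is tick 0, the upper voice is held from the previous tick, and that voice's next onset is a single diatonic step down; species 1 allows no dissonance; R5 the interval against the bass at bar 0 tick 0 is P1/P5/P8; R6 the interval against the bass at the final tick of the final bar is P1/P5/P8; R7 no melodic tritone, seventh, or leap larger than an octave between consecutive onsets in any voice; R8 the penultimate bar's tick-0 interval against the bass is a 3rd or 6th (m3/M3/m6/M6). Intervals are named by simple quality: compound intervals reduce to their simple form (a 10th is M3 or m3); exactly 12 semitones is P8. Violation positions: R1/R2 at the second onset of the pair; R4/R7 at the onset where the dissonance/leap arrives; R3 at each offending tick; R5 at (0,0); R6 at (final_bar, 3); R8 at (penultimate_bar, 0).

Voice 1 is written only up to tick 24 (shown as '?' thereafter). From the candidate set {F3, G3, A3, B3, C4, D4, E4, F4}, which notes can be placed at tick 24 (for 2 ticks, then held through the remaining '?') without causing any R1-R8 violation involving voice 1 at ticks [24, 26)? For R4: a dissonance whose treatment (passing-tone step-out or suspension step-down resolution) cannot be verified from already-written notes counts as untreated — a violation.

{A3, C4, D4}

F3: violates R2,R7
G3: violates R4
A3: legal
B3: violates R4
C4: legal
D4: legal
E4: violates R4
F4: violates R7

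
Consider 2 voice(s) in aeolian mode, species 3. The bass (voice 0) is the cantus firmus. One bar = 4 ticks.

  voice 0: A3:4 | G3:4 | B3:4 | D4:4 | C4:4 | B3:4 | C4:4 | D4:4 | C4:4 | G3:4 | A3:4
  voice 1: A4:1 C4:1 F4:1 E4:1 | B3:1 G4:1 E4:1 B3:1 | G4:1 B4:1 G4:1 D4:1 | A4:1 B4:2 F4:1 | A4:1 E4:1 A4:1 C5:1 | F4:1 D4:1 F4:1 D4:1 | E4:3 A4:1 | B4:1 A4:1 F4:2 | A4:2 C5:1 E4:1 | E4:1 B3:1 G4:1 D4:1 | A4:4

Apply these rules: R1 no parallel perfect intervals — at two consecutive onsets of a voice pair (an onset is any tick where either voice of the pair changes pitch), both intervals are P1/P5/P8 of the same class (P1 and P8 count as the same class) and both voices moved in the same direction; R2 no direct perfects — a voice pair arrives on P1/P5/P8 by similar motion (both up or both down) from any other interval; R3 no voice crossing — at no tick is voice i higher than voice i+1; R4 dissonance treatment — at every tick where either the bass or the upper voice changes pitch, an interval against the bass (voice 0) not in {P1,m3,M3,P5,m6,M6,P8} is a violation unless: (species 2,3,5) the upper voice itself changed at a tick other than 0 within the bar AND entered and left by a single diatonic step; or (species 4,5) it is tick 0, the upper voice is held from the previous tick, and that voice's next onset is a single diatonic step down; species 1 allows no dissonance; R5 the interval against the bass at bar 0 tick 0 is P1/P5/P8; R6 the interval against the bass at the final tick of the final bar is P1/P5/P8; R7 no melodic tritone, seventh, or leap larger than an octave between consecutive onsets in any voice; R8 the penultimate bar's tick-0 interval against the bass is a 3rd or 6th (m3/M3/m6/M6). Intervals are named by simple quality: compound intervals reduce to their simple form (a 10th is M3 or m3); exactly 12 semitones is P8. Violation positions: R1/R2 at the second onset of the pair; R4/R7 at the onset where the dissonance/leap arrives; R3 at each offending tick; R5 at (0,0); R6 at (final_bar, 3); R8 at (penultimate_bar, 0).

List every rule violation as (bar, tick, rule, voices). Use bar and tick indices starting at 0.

bar 0: v0=A3 v1=A4 downbeat P8
bar 1: v0=G3 v1=B3 downbeat M3
bar 2: v0=B3 v1=G4 downbeat m6
bar 3: v0=D4 v1=A4 downbeat P5
bar 4: v0=C4 v1=A4 downbeat M6
bar 5: v0=B3 v1=F4 downbeat TT
bar 6: v0=C4 v1=E4 downbeat M3
bar 7: v0=D4 v1=B4 downbeat M6
bar 8: v0=C4 v1=A4 downbeat M6
bar 9: v0=G3 v1=E4 downbeat M6
bar 10: v0=A3 v1=A4 downbeat P8
  -> R2 @ bar 3 tick 0 v(0, 1): B3/D4 m3 -> D4/A4 P5 similar
  -> R7 @ bar 3 tick 3 v(1,): B4->F4 leap 6st
  -> R4 @ bar 5 tick 0 v(0, 1): B3/F4 TT untreated
  -> R4 @ bar 5 tick 2 v(0, 1): B3/F4 TT untreated
  -> R2 @ bar 10 tick 0 v(0, 1): G3/D4 P5 -> A3/A4 P8 similar

(3, 0, R2, (0, 1))
(3, 3, R7, (1,))
(5, 0, R4, (0, 1))
(5, 2, R4, (0, 1))
(10, 0, R2, (0, 1))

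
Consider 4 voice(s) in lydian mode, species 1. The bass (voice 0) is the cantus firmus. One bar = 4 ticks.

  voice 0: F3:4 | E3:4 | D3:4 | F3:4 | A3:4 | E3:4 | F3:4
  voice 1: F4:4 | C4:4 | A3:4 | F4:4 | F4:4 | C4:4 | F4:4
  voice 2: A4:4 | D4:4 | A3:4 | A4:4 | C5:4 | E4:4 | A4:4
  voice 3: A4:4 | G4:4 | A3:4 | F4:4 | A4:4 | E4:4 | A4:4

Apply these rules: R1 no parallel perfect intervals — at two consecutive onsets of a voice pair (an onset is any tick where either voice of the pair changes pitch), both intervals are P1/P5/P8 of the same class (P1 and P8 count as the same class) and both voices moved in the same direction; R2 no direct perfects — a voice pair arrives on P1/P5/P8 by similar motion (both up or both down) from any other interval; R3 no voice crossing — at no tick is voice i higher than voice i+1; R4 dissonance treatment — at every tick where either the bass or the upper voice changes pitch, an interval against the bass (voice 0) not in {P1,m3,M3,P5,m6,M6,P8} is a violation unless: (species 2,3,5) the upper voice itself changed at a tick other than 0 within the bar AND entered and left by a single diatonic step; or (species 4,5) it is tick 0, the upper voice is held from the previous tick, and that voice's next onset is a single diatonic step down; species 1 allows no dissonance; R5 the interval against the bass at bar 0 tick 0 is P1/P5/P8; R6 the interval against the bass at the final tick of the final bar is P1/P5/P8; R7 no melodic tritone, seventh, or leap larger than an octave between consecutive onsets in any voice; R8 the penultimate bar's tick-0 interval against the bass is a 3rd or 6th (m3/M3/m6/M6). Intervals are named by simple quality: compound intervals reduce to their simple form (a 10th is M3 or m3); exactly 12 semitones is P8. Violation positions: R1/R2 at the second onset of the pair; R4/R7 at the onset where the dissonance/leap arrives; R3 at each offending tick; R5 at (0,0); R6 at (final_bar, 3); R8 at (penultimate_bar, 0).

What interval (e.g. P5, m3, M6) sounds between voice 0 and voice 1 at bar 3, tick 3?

P8

voice 0=F3 voice 1=F4 -> P8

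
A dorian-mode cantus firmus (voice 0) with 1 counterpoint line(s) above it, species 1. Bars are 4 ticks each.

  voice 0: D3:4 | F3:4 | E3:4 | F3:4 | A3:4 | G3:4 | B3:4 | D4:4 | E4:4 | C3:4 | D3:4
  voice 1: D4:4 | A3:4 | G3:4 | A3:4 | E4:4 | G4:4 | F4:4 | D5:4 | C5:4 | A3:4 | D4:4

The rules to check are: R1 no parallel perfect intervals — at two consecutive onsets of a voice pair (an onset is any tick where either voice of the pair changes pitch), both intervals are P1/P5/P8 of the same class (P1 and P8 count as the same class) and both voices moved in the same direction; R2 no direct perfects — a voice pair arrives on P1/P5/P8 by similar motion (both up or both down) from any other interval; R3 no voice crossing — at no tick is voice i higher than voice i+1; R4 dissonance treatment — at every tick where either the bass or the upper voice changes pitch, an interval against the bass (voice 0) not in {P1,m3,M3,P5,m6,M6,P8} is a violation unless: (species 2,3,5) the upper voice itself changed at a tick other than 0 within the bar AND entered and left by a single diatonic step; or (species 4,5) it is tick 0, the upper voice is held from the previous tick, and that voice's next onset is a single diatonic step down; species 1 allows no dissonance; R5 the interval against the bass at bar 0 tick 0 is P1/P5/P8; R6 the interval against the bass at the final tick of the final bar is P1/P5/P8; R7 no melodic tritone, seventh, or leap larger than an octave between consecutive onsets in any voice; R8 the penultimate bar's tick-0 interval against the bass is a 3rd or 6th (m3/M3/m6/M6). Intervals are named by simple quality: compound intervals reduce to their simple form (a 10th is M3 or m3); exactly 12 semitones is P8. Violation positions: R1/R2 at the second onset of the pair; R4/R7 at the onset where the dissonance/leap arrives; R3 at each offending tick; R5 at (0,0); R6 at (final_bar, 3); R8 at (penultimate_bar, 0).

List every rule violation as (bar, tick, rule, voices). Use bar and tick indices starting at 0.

(4, 0, R2, (0, 1))
(6, 0, R4, (0, 1))
(7, 0, R2, (0, 1))
(9, 0, R7, (0,))
(9, 0, R7, (1,))
(10, 0, R2, (0, 1))

bar 0: v0=D3 v1=D4 downbeat P8
bar 1: v0=F3 v1=A3 downbeat M3
bar 2: v0=E3 v1=G3 downbeat m3
bar 3: v0=F3 v1=A3 downbeat M3
bar 4: v0=A3 v1=E4 downbeat P5
bar 5: v0=G3 v1=G4 downbeat P8
bar 6: v0=B3 v1=F4 downbeat TT
bar 7: v0=D4 v1=D5 downbeat P8
bar 8: v0=E4 v1=C5 downbeat m6
bar 9: v0=C3 v1=A3 downbeat M6
bar 10: v0=D3 v1=D4 downbeat P8
  -> R2 @ bar 4 tick 0 v(0, 1): F3/A3 M3 -> A3/E4 P5 similar
  -> R4 @ bar 6 tick 0 v(0, 1): B3/F4 TT untreated
  -> R2 @ bar 7 tick 0 v(0, 1): B3/F4 TT -> D4/D5 P8 similar
  -> R7 @ bar 9 tick 0 v(0,): E4->C3 leap 16st
  -> R7 @ bar 9 tick 0 v(1,): C5->A3 leap 15st
  -> R2 @ bar 10 tick 0 v(0, 1): C3/A3 M6 -> D3/D4 P8 similar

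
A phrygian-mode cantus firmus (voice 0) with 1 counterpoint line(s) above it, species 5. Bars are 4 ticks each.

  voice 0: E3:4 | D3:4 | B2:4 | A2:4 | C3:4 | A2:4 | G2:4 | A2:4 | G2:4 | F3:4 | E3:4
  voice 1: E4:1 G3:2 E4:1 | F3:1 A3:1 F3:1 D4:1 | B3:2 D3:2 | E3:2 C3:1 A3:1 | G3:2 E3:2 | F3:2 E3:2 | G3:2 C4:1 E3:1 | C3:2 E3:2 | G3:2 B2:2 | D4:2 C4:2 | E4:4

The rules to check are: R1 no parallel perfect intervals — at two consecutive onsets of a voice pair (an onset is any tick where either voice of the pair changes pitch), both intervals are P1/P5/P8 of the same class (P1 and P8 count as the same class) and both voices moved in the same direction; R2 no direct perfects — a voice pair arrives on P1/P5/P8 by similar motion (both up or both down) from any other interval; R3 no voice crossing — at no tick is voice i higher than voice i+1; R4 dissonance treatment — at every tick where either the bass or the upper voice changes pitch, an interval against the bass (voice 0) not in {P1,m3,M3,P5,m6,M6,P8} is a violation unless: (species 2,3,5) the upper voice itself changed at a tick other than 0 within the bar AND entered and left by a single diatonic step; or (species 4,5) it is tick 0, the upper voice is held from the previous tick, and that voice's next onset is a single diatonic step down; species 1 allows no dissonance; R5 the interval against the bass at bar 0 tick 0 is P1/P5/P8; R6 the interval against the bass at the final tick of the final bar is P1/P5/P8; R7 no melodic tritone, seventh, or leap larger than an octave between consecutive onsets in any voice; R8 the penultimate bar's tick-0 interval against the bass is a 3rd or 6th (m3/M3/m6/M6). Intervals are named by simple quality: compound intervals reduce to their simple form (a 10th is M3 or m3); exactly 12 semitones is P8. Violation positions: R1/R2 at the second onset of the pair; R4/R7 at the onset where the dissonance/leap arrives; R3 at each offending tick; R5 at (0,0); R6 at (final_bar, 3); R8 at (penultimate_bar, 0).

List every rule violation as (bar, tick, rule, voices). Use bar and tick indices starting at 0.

(1, 0, R7, (1,))
(2, 0, R1, (0, 1))
(6, 2, R4, (0, 1))
(9, 0, R7, (0,))
(9, 0, R7, (1,))

bar 0: v0=E3 v1=E4 downbeat P8
bar 1: v0=D3 v1=F3 downbeat m3
bar 2: v0=B2 v1=B3 downbeat P8
bar 3: v0=A2 v1=E3 downbeat P5
bar 4: v0=C3 v1=G3 downbeat P5
bar 5: v0=A2 v1=F3 downbeat m6
bar 6: v0=G2 v1=G3 downbeat P8
bar 7: v0=A2 v1=C3 downbeat m3
bar 8: v0=G2 v1=G3 downbeat P8
bar 9: v0=F3 v1=D4 downbeat M6
bar 10: v0=E3 v1=E4 downbeat P8
  -> R7 @ bar 1 tick 0 v(1,): E4->F3 leap 11st
  -> R1 @ bar 2 tick 0 v(0, 1): D3/D4 P8 -> B2/B3 P8 similar
  -> R4 @ bar 6 tick 2 v(0, 1): G2/C4 P4 untreated
  -> R7 @ bar 9 tick 0 v(0,): G2->F3 leap 10st
  -> R7 @ bar 9 tick 0 v(1,): B2->D4 leap 15st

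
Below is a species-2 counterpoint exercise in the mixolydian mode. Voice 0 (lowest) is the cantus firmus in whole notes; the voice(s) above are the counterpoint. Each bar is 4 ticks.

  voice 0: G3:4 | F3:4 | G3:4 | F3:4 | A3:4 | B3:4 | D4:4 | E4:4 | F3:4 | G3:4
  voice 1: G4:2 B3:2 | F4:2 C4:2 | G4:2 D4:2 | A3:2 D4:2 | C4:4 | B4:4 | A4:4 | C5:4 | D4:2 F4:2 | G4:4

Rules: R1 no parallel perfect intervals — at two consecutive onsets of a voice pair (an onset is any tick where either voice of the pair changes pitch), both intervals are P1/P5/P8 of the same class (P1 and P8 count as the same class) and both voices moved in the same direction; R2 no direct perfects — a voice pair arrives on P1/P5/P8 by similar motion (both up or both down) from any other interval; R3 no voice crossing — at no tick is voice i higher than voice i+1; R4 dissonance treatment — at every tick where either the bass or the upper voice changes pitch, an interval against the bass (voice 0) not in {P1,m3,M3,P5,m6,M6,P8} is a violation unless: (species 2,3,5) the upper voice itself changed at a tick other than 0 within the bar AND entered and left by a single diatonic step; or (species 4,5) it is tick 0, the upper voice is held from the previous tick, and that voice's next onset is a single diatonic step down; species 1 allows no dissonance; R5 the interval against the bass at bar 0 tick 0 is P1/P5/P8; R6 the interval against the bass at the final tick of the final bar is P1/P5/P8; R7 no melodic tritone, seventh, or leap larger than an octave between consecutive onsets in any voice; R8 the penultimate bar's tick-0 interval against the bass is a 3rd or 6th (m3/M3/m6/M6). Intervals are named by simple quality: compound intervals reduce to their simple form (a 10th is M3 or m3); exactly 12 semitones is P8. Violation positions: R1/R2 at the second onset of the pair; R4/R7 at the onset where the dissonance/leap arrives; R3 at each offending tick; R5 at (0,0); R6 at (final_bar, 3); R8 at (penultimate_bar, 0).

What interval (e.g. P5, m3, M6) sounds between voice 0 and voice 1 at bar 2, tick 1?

voice 0=G3 voice 1=G4 -> P8

P8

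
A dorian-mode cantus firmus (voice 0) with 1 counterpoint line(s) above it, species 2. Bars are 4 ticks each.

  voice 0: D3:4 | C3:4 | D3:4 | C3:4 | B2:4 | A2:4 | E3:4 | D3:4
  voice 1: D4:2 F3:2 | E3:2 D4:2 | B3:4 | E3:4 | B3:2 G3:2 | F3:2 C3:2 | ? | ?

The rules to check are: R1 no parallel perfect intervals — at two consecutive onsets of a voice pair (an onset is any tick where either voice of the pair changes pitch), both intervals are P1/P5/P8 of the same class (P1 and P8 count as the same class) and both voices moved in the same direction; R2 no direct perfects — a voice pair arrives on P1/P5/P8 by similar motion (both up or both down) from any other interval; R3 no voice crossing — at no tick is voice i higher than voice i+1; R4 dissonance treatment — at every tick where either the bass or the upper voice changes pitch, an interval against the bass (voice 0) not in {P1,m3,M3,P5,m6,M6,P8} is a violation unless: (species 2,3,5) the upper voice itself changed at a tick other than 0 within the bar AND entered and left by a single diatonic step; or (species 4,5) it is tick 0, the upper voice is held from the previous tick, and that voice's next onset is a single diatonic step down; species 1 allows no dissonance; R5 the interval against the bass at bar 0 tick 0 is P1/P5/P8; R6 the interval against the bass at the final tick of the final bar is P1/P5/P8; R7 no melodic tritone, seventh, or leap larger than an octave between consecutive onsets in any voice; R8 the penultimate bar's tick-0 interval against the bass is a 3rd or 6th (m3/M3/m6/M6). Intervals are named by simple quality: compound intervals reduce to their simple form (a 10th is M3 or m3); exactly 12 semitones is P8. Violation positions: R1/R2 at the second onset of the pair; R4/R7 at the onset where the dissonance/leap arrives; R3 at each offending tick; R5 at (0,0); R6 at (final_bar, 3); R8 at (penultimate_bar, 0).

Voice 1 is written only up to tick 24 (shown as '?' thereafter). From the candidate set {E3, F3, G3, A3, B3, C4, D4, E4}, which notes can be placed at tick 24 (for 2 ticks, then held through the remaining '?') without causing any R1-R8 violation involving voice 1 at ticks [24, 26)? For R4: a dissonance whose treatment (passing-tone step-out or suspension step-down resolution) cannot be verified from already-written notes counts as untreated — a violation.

E3: violates R2,R8
F3: violates R4,R8
G3: legal
A3: violates R4,R8
B3: violates R2,R7,R8
C4: legal
D4: violates R4,R7,R8
E4: violates R2,R7,R8

{C4, G3}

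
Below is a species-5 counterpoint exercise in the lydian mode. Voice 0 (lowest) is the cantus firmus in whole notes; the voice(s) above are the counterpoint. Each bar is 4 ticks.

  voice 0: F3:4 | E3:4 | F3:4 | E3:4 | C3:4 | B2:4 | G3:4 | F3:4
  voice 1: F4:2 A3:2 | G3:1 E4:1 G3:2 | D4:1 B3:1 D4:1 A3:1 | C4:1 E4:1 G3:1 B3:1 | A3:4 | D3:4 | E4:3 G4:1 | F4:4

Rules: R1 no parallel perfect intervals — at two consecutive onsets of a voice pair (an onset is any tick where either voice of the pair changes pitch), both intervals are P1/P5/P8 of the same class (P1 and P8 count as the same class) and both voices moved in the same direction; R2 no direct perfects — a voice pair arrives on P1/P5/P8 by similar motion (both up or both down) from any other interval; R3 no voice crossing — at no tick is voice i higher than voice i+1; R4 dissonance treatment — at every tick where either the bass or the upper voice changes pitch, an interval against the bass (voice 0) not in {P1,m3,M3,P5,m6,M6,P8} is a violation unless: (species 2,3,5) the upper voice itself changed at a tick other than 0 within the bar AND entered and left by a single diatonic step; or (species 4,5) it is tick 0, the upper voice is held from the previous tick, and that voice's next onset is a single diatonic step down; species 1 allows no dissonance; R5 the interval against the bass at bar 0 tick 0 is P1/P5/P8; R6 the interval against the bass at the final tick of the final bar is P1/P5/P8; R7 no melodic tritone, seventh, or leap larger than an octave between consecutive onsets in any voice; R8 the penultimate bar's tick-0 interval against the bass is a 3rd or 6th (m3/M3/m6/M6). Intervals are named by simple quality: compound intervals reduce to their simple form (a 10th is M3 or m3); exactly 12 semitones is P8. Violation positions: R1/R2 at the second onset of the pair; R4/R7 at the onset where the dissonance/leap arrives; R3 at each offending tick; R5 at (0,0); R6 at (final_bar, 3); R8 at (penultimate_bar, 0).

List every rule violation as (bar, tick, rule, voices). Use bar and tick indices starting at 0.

(2, 1, R4, (0, 1))
(6, 0, R7, (1,))
(7, 0, R1, (0, 1))

bar 0: v0=F3 v1=F4 downbeat P8
bar 1: v0=E3 v1=G3 downbeat m3
bar 2: v0=F3 v1=D4 downbeat M6
bar 3: v0=E3 v1=C4 downbeat m6
bar 4: v0=C3 v1=A3 downbeat M6
bar 5: v0=B2 v1=D3 downbeat m3
bar 6: v0=G3 v1=E4 downbeat M6
bar 7: v0=F3 v1=F4 downbeat P8
  -> R4 @ bar 2 tick 1 v(0, 1): F3/B3 TT untreated
  -> R7 @ bar 6 tick 0 v(1,): D3->E4 leap 14st
  -> R1 @ bar 7 tick 0 v(0, 1): G3/G4 P8 -> F3/F4 P8 similar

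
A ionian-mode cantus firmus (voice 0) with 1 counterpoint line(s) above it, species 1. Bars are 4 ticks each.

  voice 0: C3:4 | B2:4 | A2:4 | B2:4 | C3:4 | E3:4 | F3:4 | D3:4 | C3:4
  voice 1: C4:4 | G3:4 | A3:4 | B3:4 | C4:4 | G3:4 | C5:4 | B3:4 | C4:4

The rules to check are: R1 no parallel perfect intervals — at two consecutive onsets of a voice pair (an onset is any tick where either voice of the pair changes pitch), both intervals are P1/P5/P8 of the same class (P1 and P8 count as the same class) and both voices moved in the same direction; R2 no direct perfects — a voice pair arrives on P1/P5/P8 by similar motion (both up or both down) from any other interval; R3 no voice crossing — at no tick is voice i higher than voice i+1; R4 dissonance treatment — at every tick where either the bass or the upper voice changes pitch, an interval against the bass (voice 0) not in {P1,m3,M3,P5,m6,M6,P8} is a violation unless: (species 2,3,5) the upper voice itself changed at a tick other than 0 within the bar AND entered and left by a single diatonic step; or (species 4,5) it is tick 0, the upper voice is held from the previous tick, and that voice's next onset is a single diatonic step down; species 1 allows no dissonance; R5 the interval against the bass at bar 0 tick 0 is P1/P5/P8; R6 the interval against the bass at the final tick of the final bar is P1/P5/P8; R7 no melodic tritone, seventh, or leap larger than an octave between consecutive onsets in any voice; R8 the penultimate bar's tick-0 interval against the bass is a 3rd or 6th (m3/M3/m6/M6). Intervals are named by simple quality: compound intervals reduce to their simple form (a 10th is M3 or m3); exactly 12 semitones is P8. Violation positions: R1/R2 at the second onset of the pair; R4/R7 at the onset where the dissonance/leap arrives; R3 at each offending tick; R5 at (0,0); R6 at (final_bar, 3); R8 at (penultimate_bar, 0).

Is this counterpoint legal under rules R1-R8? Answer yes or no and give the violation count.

No (5 violations)

bar 0: v0=C3 v1=C4 (P8)
bar 1: v0=B2 v1=G3 (m6)
bar 2: v0=A2 v1=A3 (P8)
bar 3: v0=B2 v1=B3 (P8)
bar 4: v0=C3 v1=C4 (P8)
bar 5: v0=E3 v1=G3 (m3)
bar 6: v0=F3 v1=C5 (P5)
bar 7: v0=D3 v1=B3 (M6)
bar 8: v0=C3 v1=C4 (P8)
  R1 @ bar3.0: A2/A3 P8 -> B2/B3 P8 similar
  R1 @ bar4.0: B2/B3 P8 -> C3/C4 P8 similar
  R2 @ bar6.0: E3/G3 m3 -> F3/C5 P5 similar
  R7 @ bar6.0: G3->C5 leap 17st
  R7 @ bar7.0: C5->B3 leap 13st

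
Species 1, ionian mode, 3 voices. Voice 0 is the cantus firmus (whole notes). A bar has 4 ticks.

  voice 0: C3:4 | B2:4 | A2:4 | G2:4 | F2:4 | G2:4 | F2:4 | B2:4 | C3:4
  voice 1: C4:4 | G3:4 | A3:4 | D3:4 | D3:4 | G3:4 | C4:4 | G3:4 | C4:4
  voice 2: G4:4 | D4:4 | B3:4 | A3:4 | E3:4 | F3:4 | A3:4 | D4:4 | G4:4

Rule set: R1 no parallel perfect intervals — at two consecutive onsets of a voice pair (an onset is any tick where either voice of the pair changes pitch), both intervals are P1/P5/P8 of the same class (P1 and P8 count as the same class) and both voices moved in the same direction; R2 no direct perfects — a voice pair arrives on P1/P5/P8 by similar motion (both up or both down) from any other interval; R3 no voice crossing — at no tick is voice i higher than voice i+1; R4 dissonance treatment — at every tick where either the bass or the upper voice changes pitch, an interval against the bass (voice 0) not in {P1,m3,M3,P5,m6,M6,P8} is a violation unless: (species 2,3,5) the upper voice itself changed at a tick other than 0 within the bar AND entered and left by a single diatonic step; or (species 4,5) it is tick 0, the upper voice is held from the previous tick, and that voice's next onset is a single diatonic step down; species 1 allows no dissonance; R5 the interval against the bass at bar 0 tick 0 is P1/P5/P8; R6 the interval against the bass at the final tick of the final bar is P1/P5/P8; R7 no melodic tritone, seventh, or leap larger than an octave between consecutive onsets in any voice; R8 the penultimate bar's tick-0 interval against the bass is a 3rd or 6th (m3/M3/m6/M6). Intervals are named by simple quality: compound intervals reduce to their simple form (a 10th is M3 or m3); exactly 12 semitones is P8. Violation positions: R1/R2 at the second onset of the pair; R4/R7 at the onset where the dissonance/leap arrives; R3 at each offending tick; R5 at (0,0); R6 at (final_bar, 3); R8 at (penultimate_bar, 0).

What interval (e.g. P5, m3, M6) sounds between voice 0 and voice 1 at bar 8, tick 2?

P8

voice 0=C3 voice 1=C4 -> P8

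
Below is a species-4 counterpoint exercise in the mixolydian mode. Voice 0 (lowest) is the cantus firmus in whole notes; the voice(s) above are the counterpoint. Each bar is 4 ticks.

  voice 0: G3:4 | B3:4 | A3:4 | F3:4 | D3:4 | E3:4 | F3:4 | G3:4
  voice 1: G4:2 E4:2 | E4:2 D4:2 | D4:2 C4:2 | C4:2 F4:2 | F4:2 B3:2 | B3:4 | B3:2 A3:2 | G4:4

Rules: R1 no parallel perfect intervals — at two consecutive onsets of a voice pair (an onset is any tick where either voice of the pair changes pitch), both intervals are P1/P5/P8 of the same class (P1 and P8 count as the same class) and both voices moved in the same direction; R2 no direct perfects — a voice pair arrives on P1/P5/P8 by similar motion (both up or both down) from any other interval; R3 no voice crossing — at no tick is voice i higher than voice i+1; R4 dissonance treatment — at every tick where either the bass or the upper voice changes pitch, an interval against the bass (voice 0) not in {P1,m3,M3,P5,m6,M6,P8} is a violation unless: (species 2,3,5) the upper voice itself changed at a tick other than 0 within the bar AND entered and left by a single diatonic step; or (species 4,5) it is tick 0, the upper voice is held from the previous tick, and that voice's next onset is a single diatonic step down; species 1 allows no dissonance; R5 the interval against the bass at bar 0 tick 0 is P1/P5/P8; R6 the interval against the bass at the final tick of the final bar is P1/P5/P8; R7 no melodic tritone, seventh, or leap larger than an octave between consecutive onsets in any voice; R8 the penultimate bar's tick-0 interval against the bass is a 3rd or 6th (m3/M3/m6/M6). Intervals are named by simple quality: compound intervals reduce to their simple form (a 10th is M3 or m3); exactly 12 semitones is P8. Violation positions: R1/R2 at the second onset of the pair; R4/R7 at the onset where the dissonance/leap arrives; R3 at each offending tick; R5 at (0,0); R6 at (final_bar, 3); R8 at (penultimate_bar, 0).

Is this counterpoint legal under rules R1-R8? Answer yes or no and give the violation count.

No (4 violations)

bar 0: v0=G3 v1=G4 (P8)
bar 1: v0=B3 v1=E4 (P4)
bar 2: v0=A3 v1=D4 (P4)
bar 3: v0=F3 v1=C4 (P5)
bar 4: v0=D3 v1=F4 (m3)
bar 5: v0=E3 v1=B3 (P5)
bar 6: v0=F3 v1=B3 (TT)
bar 7: v0=G3 v1=G4 (P8)
  R7 @ bar4.2: F4->B3 leap 6st
  R8 @ bar6.0: penult TT not 3rd/6th
  R2 @ bar7.0: F3/A3 M3 -> G3/G4 P8 similar
  R7 @ bar7.0: A3->G4 leap 10st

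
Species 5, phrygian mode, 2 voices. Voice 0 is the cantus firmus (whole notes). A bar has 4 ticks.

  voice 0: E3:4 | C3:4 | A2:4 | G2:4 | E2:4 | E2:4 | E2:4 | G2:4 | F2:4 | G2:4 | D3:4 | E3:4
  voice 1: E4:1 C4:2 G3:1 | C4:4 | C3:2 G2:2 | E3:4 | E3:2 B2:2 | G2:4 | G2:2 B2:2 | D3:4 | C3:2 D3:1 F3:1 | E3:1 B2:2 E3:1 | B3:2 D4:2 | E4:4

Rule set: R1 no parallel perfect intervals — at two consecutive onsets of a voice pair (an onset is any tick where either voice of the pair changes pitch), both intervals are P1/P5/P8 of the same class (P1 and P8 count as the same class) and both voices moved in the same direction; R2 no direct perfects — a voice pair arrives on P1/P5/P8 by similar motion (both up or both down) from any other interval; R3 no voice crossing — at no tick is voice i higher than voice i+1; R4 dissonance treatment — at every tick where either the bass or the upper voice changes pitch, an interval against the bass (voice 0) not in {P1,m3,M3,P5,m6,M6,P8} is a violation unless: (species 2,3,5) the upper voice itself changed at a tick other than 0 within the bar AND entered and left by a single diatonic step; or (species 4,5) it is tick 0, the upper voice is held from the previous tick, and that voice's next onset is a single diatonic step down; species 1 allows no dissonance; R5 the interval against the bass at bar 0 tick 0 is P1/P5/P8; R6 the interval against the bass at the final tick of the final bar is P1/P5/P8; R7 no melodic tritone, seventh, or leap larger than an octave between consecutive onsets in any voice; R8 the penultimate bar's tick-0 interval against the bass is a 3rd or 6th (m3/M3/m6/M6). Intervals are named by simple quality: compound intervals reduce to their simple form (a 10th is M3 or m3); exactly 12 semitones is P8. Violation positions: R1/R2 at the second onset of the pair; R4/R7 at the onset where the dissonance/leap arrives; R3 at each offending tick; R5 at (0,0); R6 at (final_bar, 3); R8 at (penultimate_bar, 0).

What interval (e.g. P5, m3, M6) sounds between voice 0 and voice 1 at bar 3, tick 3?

M6

voice 0=G2 voice 1=E3 -> M6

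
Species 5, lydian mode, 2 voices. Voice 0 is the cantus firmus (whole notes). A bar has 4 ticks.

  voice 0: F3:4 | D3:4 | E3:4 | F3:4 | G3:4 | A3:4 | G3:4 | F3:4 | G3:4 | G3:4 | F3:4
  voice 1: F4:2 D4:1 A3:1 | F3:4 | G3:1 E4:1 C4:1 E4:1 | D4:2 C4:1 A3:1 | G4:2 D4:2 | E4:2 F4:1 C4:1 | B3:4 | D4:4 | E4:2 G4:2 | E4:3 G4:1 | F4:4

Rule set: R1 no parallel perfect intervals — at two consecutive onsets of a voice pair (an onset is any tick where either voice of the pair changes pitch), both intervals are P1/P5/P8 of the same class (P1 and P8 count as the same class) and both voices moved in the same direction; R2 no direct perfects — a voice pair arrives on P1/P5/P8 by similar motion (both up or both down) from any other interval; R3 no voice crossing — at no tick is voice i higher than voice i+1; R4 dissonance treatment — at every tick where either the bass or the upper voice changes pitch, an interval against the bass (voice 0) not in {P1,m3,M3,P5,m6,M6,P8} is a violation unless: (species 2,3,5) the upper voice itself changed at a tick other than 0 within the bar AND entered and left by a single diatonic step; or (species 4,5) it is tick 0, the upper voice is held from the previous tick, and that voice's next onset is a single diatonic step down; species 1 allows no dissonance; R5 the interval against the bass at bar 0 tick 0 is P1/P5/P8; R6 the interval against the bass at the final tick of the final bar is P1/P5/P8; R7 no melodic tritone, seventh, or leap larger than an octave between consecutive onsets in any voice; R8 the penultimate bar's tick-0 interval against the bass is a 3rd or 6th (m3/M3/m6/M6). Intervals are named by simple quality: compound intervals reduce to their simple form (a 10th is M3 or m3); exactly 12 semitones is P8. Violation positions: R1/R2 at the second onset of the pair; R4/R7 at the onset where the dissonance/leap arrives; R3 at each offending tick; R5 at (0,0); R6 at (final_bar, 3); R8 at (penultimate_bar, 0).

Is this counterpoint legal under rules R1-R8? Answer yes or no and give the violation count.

bar 0: v0=F3 v1=F4 (P8)
bar 1: v0=D3 v1=F3 (m3)
bar 2: v0=E3 v1=G3 (m3)
bar 3: v0=F3 v1=D4 (M6)
bar 4: v0=G3 v1=G4 (P8)
bar 5: v0=A3 v1=E4 (P5)
bar 6: v0=G3 v1=B3 (M3)
bar 7: v0=F3 v1=D4 (M6)
bar 8: v0=G3 v1=E4 (M6)
bar 9: v0=G3 v1=E4 (M6)
bar 10: v0=F3 v1=F4 (P8)
  R2 @ bar4.0: F3/A3 M3 -> G3/G4 P8 similar
  R7 @ bar4.0: A3->G4 leap 10st
  R1 @ bar5.0: G3/D4 P5 -> A3/E4 P5 similar
  R1 @ bar10.0: G3/G4 P8 -> F3/F4 P8 similar

No (4 violations)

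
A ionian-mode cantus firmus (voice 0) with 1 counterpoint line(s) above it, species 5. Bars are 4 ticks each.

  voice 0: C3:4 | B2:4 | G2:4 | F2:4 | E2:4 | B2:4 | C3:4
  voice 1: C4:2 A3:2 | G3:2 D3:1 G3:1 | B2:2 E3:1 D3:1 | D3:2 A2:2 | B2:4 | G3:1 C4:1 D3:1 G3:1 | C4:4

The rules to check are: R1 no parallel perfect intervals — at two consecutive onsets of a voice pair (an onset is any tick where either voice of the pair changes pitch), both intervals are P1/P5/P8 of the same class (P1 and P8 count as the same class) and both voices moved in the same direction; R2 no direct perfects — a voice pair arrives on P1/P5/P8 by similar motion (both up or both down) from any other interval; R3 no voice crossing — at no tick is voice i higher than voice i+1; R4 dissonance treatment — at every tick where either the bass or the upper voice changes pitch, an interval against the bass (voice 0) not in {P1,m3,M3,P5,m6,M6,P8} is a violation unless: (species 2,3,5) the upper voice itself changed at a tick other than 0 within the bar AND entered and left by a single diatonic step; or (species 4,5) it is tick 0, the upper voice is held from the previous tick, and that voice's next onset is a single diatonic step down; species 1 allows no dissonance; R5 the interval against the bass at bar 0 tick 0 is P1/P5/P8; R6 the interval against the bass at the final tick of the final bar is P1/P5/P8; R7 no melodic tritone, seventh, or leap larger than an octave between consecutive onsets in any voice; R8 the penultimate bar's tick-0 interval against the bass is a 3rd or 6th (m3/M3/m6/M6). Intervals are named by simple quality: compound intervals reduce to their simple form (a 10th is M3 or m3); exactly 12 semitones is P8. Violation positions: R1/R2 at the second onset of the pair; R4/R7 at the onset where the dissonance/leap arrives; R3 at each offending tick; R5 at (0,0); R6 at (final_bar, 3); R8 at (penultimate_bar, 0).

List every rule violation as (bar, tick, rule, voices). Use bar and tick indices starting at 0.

bar 0: v0=C3 v1=C4 downbeat P8
bar 1: v0=B2 v1=G3 downbeat m6
bar 2: v0=G2 v1=B2 downbeat M3
bar 3: v0=F2 v1=D3 downbeat M6
bar 4: v0=E2 v1=B2 downbeat P5
bar 5: v0=B2 v1=G3 downbeat m6
bar 6: v0=C3 v1=C4 downbeat P8
  -> R4 @ bar 5 tick 1 v(0, 1): B2/C4 m2 untreated
  -> R7 @ bar 5 tick 2 v(1,): C4->D3 leap 10st
  -> R2 @ bar 6 tick 0 v(0, 1): B2/G3 m6 -> C3/C4 P8 similar

(5, 1, R4, (0, 1))
(5, 2, R7, (1,))
(6, 0, R2, (0, 1))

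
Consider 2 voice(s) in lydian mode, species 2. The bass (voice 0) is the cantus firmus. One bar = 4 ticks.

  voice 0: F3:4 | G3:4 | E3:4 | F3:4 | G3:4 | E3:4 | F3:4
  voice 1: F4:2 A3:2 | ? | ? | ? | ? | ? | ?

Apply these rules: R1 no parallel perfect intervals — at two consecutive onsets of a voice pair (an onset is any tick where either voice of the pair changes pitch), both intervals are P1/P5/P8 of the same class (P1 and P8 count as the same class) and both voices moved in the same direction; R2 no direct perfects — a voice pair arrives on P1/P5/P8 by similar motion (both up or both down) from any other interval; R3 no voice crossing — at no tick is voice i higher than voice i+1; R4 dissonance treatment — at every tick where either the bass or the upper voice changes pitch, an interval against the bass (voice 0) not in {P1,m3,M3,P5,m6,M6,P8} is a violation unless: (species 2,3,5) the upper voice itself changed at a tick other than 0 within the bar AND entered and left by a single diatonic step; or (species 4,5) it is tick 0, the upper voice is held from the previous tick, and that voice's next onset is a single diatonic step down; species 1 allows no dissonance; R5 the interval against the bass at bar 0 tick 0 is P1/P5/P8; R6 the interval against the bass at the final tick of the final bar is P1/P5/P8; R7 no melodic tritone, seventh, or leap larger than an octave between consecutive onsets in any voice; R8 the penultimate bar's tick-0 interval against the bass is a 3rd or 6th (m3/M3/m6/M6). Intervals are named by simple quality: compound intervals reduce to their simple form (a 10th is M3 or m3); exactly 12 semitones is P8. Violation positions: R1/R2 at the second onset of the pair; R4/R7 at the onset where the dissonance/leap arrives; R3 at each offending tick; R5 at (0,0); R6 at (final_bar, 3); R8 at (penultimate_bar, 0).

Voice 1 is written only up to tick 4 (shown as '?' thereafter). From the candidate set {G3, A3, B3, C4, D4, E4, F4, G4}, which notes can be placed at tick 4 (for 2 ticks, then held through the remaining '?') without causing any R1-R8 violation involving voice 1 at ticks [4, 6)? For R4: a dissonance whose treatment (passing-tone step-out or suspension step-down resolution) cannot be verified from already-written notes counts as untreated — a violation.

{B3, E4, G3}

G3: legal
A3: violates R4
B3: legal
C4: violates R4
D4: violates R2
E4: legal
F4: violates R4
G4: violates R2,R7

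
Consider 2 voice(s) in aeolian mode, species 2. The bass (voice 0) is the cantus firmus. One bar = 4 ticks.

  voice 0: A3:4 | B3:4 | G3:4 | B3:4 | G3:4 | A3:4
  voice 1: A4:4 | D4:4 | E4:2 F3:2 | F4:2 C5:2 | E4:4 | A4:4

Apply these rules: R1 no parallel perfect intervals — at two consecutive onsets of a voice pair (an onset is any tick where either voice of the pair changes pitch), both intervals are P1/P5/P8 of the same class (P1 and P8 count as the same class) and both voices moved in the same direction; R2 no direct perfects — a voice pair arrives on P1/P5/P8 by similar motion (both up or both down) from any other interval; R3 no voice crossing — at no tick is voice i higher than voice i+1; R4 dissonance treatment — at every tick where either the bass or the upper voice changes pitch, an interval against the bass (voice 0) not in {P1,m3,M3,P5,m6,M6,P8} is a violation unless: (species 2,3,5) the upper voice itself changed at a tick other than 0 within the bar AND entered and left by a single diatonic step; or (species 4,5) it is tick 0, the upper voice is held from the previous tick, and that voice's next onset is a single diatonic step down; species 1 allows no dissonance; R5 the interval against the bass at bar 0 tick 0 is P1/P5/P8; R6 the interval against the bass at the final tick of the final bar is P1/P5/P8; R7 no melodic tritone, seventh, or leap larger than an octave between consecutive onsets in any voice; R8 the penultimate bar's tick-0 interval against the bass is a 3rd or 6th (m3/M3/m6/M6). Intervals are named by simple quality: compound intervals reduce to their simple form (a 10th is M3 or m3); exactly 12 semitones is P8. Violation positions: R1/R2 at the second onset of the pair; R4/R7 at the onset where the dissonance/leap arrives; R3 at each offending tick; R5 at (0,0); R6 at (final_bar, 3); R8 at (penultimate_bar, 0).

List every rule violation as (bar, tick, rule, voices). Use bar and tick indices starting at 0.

(2, 2, R3, (0, 1))
(2, 2, R4, (0, 1))
(2, 2, R7, (1,))
(2, 3, R3, (0, 1))
(3, 0, R4, (0, 1))
(3, 2, R4, (0, 1))
(5, 0, R2, (0, 1))

bar 0: v0=A3 v1=A4 downbeat P8
bar 1: v0=B3 v1=D4 downbeat m3
bar 2: v0=G3 v1=E4 downbeat M6
bar 3: v0=B3 v1=F4 downbeat TT
bar 4: v0=G3 v1=E4 downbeat M6
bar 5: v0=A3 v1=A4 downbeat P8
  -> R3 @ bar 2 tick 2 v(0, 1): G3 above F3
  -> R4 @ bar 2 tick 2 v(0, 1): G3/F3 M2 untreated
  -> R7 @ bar 2 tick 2 v(1,): E4->F3 leap 11st
  -> R3 @ bar 2 tick 3 v(0, 1): G3 above F3
  -> R4 @ bar 3 tick 0 v(0, 1): B3/F4 TT untreated
  -> R4 @ bar 3 tick 2 v(0, 1): B3/C5 m2 untreated
  -> R2 @ bar 5 tick 0 v(0, 1): G3/E4 M6 -> A3/A4 P8 similar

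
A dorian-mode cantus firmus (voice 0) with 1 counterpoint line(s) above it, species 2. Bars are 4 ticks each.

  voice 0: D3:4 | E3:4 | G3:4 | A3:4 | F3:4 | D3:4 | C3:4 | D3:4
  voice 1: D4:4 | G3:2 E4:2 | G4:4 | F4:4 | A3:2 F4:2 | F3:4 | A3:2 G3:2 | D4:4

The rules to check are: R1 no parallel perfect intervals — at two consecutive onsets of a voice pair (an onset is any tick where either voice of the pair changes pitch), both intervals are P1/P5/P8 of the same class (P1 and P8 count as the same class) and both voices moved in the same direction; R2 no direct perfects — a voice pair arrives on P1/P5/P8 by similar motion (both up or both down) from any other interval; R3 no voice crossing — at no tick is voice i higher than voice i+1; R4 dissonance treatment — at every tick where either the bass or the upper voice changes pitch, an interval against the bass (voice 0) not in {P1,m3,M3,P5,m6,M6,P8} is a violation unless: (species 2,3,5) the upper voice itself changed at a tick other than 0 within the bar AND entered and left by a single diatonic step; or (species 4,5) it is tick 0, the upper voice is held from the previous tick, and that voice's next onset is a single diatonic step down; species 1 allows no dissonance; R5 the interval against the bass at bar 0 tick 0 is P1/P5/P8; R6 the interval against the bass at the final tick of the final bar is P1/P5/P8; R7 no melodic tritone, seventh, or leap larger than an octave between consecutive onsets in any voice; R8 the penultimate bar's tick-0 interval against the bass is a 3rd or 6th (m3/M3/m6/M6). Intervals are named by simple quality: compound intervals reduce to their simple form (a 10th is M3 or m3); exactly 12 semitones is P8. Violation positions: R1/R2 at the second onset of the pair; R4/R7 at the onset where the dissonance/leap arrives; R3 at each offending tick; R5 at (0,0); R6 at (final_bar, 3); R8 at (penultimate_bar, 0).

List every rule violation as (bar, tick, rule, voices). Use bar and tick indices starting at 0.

(2, 0, R1, (0, 1))
(7, 0, R2, (0, 1))

bar 0: v0=D3 v1=D4 downbeat P8
bar 1: v0=E3 v1=G3 downbeat m3
bar 2: v0=G3 v1=G4 downbeat P8
bar 3: v0=A3 v1=F4 downbeat m6
bar 4: v0=F3 v1=A3 downbeat M3
bar 5: v0=D3 v1=F3 downbeat m3
bar 6: v0=C3 v1=A3 downbeat M6
bar 7: v0=D3 v1=D4 downbeat P8
  -> R1 @ bar 2 tick 0 v(0, 1): E3/E4 P8 -> G3/G4 P8 similar
  -> R2 @ bar 7 tick 0 v(0, 1): C3/G3 P5 -> D3/D4 P8 similar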